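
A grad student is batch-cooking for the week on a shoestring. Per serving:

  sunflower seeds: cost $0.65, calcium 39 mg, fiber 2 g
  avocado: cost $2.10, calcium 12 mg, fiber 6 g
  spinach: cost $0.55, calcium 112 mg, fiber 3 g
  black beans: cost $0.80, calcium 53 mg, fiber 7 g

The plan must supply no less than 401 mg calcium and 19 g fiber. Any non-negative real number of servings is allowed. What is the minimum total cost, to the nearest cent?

$2.77

This is a tiny linear program; its minimum lies at a vertex of the feasible set. List the vertices and price them.
sunflower seeds only: max(401/39, 19/2) = 10.28 servings → $6.68.
avocado only: max(401/12, 19/6) = 33.42 servings → $70.17.
spinach only: max(401/112, 19/3) = 6.333 servings → $3.48.
black beans only: max(401/53, 19/7) = 7.566 servings → $6.05.
sunflower seeds + avocado: the both-tight solution has a negative serving — not a feasible corner.
sunflower seeds + spinach with both tight: 8.645 servings and 0.5701 servings → $5.93.
sunflower seeds + black beans: the both-tight solution has a negative serving — not a feasible corner.
avocado + spinach with both tight: 1.454 servings and 3.425 servings → $4.94.
avocado + black beans: the both-tight solution has a negative serving — not a feasible corner.
spinach + black beans with both tight: 2.88 servings and 1.48 servings → $2.77.
Cheapest feasible corner: $2.77.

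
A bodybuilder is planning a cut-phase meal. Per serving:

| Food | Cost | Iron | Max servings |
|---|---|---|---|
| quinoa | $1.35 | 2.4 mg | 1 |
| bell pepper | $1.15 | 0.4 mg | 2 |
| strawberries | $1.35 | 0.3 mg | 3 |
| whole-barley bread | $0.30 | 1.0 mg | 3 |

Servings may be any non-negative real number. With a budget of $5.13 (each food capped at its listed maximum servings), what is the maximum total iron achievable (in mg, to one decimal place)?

6.3 mg

Iron per dollar: whole-barley bread 3.333, quinoa 1.778, bell pepper 0.3478, strawberries 0.2222.
Take 3 servings of whole-barley bread: spends $0.90, +3.0 mg iron (running total 3.0 mg).
Take 1 serving of quinoa: spends $1.35, +2.4 mg iron (running total 5.4 mg).
Take 2 servings of bell pepper: spends $2.30, +0.8 mg iron (running total 6.2 mg).
Take 0.4296 servings of strawberries: spends $0.58, +0.1 mg iron (running total 6.3 mg).
Filling greedily by iron-per-dollar is optimal for one linear limit, giving 6.3 mg.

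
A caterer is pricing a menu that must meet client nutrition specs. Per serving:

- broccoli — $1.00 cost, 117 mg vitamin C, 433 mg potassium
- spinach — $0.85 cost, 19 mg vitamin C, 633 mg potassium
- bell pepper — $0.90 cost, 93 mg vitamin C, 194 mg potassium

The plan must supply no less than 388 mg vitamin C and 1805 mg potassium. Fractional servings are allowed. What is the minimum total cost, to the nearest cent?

Two binding constraints pin down two serving amounts, so the optimal mix uses at most two foods. The candidates are each food alone (scaled to the tighter of vitamin C/potassium) and each pair with both constraints tight.
broccoli only: max(388/117, 1805/433) = 4.169 servings → $4.17.
spinach only: max(388/19, 1805/633) = 20.42 servings → $17.36.
bell pepper only: max(388/93, 1805/194) = 9.304 servings → $8.37.
broccoli + spinach with both tight: 3.21 servings and 0.6559 servings → $3.77.
broccoli + bell pepper: the both-tight solution has a negative serving — not a feasible corner.
spinach + bell pepper with both tight: 1.678 servings and 3.829 servings → $4.87.
The minimum over all feasible corners is $3.77.

$3.77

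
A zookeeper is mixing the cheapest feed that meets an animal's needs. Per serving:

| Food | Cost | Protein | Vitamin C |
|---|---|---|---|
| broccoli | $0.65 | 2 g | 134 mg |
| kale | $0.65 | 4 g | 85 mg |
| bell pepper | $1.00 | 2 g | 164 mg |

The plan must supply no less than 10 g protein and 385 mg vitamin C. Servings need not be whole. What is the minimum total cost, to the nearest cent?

$2.24

An LP optimum is at a vertex; with two nutrient constraints at most two foods are used. Check each candidate.
broccoli only: max(10/2, 385/134) = 5 servings → $3.25.
kale only: max(10/4, 385/85) = 4.529 servings → $2.94.
bell pepper only: max(10/2, 385/164) = 5 servings → $5.00.
broccoli + kale with both tight: 1.885 servings and 1.557 servings → $2.24.
broccoli + bell pepper: the both-tight solution has a negative serving — not a feasible corner.
kale + bell pepper with both tight: 1.79 servings and 1.42 servings → $2.58.
The minimum over all feasible corners is $2.24.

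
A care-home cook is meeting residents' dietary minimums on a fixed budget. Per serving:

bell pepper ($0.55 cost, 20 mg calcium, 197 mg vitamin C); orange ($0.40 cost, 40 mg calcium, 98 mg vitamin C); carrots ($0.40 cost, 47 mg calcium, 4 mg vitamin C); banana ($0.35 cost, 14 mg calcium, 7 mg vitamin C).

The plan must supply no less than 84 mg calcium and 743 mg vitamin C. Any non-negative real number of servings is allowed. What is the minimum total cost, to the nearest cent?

$2.11

Check every corner: each single food scaled to meet both minima, and each pair solved so both constraints bind.
bell pepper only: max(84/20, 743/197) = 4.2 servings → $2.31.
orange only: max(84/40, 743/98) = 7.582 servings → $3.03.
carrots only: max(84/47, 743/4) = 185.8 servings → $74.30.
banana only: max(84/14, 743/7) = 106.1 servings → $37.15.
bell pepper + orange with both tight: 3.63 servings and 0.2851 servings → $2.11.
bell pepper + carrots with both tight: 3.768 servings and 0.1839 servings → $2.15.
bell pepper + banana with both tight: 3.749 servings and 0.6448 servings → $2.29.
orange + carrots with both targets exact would need a negative amount; discard.
orange + banana: the both-tight solution has a negative serving — not a feasible corner.
carrots + banana with both targets exact would need a negative amount; discard.
The minimum over all feasible corners is $2.11.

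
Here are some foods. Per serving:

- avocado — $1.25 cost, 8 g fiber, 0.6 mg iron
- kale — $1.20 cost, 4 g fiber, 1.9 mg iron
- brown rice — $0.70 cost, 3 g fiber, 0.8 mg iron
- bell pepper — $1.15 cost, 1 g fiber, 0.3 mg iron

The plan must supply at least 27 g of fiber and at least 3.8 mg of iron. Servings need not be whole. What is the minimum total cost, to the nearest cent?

$4.86

A basic optimal solution has at most two foods positive. Try each food alone and each pair with both targets met exactly.
avocado only: max(27/8, 3.8/0.6) = 6.333 servings → $7.92.
kale only: max(27/4, 3.8/1.9) = 6.75 servings → $8.10.
brown rice only: max(27/3, 3.8/0.8) = 9 servings → $6.30.
bell pepper only: max(27/1, 3.8/0.3) = 27 servings → $31.05.
avocado + kale with both tight: 2.82 servings and 1.109 servings → $4.86.
avocado + brown rice with both tight: 2.217 servings and 3.087 servings → $4.93.
avocado + bell pepper with both tight: 2.389 servings and 7.889 servings → $12.06.
kale + brown rice with both targets exact would need a negative amount; discard.
kale + bell pepper with both targets exact would need a negative amount; discard.
brown rice + bell pepper with both targets exact would need a negative amount; discard.
The minimum over all feasible corners is $4.86.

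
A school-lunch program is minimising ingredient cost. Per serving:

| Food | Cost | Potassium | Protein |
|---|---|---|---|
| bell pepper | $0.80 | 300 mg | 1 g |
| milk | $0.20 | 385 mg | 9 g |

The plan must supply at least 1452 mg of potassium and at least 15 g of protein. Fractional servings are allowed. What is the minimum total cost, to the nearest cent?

$0.75

bell pepper only: max(1452/300, 15/1) = 15 servings → $12.00.
milk only: max(1452/385, 15/9) = 3.771 servings → $0.75.
bell pepper + milk with both tight: 3.15 servings and 1.317 servings → $2.78.
The minimum over all feasible corners is $0.75.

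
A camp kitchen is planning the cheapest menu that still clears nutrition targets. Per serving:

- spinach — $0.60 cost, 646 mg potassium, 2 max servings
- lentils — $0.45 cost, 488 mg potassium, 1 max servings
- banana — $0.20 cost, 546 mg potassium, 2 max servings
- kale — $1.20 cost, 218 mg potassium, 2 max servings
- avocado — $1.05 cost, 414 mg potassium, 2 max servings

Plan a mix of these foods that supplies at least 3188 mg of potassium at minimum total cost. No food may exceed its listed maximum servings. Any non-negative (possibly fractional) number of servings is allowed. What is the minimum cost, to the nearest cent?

Cost per mg of potassium: banana $0.0004, lentils $0.0009, spinach $0.0009, avocado $0.0025, kale $0.0055.
Take 2 servings of banana: +1092.0 mg potassium for $0.40 (total $0.40, still need 2096.0 mg).
Take 1 serving of lentils: +488.0 mg potassium for $0.45 (total $0.85, still need 1608.0 mg).
Take 2 servings of spinach: +1292.0 mg potassium for $1.20 (total $2.05, still need 316.0 mg).
Take 0.7633 servings of avocado: +316.0 mg potassium for $0.80 (total $2.85, still need 0.0 mg).
Filling from the cheapest source first is optimal under one linear minimum: $2.85.

$2.85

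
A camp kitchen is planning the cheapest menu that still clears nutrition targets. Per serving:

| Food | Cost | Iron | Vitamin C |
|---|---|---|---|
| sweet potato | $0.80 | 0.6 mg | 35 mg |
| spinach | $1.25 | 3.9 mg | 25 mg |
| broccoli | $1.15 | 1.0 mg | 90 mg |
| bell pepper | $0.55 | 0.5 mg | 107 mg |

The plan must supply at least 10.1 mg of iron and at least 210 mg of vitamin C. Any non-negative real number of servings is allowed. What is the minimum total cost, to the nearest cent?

Two binding constraints pin down two serving amounts, so the optimal mix uses at most two foods. The candidates are each food alone (scaled to the tighter of iron/vitamin C) and each pair with both constraints tight.
sweet potato only: max(10.1/0.6, 210/35) = 16.83 servings → $13.47.
spinach only: max(10.1/3.9, 210/25) = 8.4 servings → $10.50.
broccoli only: max(10.1/1.0, 210/90) = 10.1 servings → $11.62.
bell pepper only: max(10.1/0.5, 210/107) = 20.2 servings → $11.11.
sweet potato + spinach with both tight: 4.663 servings and 1.872 servings → $6.07.
sweet potato + broccoli with both targets exact would need a negative amount; discard.
sweet potato + bell pepper: intersection lies outside the first quadrant.
spinach + broccoli with both tight: 2.144 servings and 1.738 servings → $4.68.
spinach + bell pepper with both tight: 2.41 servings and 1.399 servings → $3.78.
broccoli + bell pepper with both targets exact would need a negative amount; discard.
So the least-cost plan costs $3.78.

$3.78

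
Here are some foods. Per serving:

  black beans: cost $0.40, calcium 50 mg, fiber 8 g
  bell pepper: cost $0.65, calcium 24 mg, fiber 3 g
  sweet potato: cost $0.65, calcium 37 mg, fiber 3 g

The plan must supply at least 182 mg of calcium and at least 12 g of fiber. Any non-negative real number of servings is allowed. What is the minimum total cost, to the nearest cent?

black beans only: max(182/50, 12/8) = 3.64 servings → $1.46.
bell pepper only: max(182/24, 12/3) = 7.583 servings → $4.93.
sweet potato only: max(182/37, 12/3) = 4.919 servings → $3.20.
black beans + bell pepper: intersection lies outside the first quadrant.
black beans + sweet potato: intersection lies outside the first quadrant.
bell pepper + sweet potato: intersection lies outside the first quadrant.
So the least-cost plan costs $1.46.

$1.46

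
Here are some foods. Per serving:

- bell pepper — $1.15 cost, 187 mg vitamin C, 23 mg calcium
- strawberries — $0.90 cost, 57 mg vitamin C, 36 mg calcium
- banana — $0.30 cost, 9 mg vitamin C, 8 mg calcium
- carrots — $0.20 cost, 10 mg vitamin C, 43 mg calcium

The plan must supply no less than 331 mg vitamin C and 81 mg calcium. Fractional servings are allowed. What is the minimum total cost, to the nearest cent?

$2.17

This is a tiny linear program; its minimum lies at a vertex of the feasible set. List the vertices and price them.
bell pepper only: max(331/187, 81/23) = 3.522 servings → $4.05.
strawberries only: max(331/57, 81/36) = 5.807 servings → $5.23.
banana only: max(331/9, 81/8) = 36.78 servings → $11.03.
carrots only: max(331/10, 81/43) = 33.1 servings → $6.62.
bell pepper + strawberries with both tight: 1.346 servings and 1.39 servings → $2.80.
bell pepper + banana with both tight: 1.489 servings and 5.845 servings → $3.47.
bell pepper + carrots with both tight: 1.718 servings and 0.9645 servings → $2.17.
strawberries + banana with both targets exact would need a negative amount; discard.
strawberries + carrots with both targets exact would need a negative amount; discard.
banana + carrots with both targets exact would need a negative amount; discard.
Cheapest feasible corner: $2.17.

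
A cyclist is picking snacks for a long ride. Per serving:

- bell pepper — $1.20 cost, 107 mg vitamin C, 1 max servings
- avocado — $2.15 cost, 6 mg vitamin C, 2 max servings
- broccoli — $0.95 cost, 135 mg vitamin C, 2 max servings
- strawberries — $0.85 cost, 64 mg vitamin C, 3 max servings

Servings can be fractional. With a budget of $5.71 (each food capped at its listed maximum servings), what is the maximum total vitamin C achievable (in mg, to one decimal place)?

569.2 mg

Vitamin C per dollar: broccoli 142.1, bell pepper 89.17, strawberries 75.29, avocado 2.791.
Take 2 servings of broccoli: spends $1.90, +270.0 mg vitamin C (running total 270.0 mg).
Take 1 serving of bell pepper: spends $1.20, +107.0 mg vitamin C (running total 377.0 mg).
Take 3 servings of strawberries: spends $2.55, +192.0 mg vitamin C (running total 569.0 mg).
Take 0.02791 servings of avocado: spends $0.06, +0.2 mg vitamin C (running total 569.2 mg).
Filling greedily by vitamin C-per-dollar is optimal for one linear limit, giving 569.2 mg.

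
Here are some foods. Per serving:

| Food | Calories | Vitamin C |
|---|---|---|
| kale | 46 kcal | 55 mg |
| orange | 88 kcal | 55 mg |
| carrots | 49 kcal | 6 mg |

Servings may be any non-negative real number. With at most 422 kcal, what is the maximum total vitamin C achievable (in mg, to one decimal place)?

Vitamin C per kcal: kale 1.196, orange 0.625, carrots 0.1224.
With no serving limits, spend the whole calories allowance on kale: 422 kcal / 46 kcal × 55 mg = 504.6 mg.

504.6 mg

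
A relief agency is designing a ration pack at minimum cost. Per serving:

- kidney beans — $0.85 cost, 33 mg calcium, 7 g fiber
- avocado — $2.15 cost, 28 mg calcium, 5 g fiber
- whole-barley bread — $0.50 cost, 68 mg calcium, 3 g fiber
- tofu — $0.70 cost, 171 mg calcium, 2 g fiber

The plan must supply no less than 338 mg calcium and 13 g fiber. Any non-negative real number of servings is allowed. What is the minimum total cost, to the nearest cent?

$2.29

Compare the cost at each extreme point of the feasible region.
kidney beans only: max(338/33, 13/7) = 10.24 servings → $8.71.
avocado only: max(338/28, 13/5) = 12.07 servings → $25.95.
whole-barley bread only: max(338/68, 13/3) = 4.971 servings → $2.49.
tofu only: max(338/171, 13/2) = 6.5 servings → $4.55.
kidney beans + avocado: intersection lies outside the first quadrant.
kidney beans + whole-barley bread: intersection lies outside the first quadrant.
kidney beans + tofu with both tight: 1.368 servings and 1.713 servings → $2.36.
avocado + whole-barley bread with both targets exact would need a negative amount; discard.
avocado + tofu with both tight: 1.936 servings and 1.66 servings → $5.32.
whole-barley bread + tofu with both tight: 4.103 servings and 0.3448 servings → $2.29.
Cheapest feasible corner: $2.29.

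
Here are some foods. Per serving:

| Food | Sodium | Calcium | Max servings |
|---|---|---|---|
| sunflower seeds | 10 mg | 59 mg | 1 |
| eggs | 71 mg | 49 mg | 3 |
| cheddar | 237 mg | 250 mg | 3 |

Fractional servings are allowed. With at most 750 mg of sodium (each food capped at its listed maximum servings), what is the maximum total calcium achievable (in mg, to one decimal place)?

829.0 mg

Calcium per mg sodium: sunflower seeds 5.9, cheddar 1.055, eggs 0.6901.
Take 1 serving of sunflower seeds: uses 10 mg sodium, +59.0 mg calcium (running total 59.0 mg).
Take 3 servings of cheddar: uses 711 mg sodium, +750.0 mg calcium (running total 809.0 mg).
Take 0.4085 servings of eggs: uses 29 mg sodium, +20.0 mg calcium (running total 829.0 mg).
Filling greedily by calcium-per-mg sodium is optimal for one linear limit, giving 829.0 mg.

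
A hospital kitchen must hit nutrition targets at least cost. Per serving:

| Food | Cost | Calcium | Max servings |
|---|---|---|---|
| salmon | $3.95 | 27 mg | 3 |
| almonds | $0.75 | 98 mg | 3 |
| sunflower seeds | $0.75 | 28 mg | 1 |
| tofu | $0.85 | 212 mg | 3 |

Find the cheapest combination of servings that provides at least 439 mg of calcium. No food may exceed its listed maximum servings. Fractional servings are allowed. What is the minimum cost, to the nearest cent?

$1.76

Cost per mg of calcium: tofu $0.0040, almonds $0.0077, sunflower seeds $0.0268, salmon $0.1463.
Take 2.071 servings of tofu: +439.0 mg calcium for $1.76 (total $1.76, still need 0.0 mg).
Filling from the cheapest source first is optimal under one linear minimum: $1.76.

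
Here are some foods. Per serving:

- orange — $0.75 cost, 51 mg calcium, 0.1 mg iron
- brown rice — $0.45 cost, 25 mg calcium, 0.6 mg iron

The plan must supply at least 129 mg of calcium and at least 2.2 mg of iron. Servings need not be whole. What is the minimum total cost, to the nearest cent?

$2.19

For a min-cost LP with two ≥-constraints, a basic feasible solution has at most two positive variables.
orange only: max(129/51, 2.2/0.1) = 22 servings → $16.50.
brown rice only: max(129/25, 2.2/0.6) = 5.16 servings → $2.32.
orange + brown rice with both tight: 0.7972 servings and 3.534 servings → $2.19.
Cheapest feasible corner: $2.19.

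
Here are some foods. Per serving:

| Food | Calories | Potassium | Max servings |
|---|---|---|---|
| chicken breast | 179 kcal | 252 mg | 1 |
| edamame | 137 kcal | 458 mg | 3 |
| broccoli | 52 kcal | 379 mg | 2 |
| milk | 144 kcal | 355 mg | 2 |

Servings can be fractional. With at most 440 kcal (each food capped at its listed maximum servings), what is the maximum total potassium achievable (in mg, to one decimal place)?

1881.3 mg

Potassium per kcal: broccoli 7.288, edamame 3.343, milk 2.465, chicken breast 1.408.
Take 2 servings of broccoli: uses 104 kcal, +758.0 mg potassium (running total 758.0 mg).
Take 2.453 servings of edamame: uses 336 kcal, +1123.3 mg potassium (running total 1881.3 mg).
Filling greedily by potassium-per-kcal is optimal for one linear limit, giving 1881.3 mg.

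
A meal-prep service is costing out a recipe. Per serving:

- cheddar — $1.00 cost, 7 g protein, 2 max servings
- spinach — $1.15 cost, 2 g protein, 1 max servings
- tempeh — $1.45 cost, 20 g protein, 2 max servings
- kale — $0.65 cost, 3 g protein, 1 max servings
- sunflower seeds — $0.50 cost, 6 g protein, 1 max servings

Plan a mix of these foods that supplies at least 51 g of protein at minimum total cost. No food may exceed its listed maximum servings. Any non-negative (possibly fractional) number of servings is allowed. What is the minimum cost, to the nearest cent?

Cost per g of protein: tempeh $0.0725, sunflower seeds $0.0833, cheddar $0.1429, kale $0.2167, spinach $0.5750.
Take 2 servings of tempeh: +40.0 g protein for $2.90 (total $2.90, still need 11.0 g).
Take 1 serving of sunflower seeds: +6.0 g protein for $0.50 (total $3.40, still need 5.0 g).
Take 0.7143 servings of cheddar: +5.0 g protein for $0.71 (total $4.11, still need 0.0 g).
Greedy by cheapest-per-g is optimal for a single linear constraint, so the minimum cost is $4.11.

$4.11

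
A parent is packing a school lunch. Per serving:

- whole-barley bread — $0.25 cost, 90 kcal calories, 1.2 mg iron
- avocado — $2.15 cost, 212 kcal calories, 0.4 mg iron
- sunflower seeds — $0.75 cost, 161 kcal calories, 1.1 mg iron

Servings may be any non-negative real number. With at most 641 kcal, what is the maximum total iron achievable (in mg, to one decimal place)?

Iron per kcal: whole-barley bread 0.01333, sunflower seeds 0.006832, avocado 0.001887.
With no serving limits, spend the whole calories allowance on whole-barley bread: 641 kcal / 90 kcal × 1.2 mg = 8.5 mg.

8.5 mg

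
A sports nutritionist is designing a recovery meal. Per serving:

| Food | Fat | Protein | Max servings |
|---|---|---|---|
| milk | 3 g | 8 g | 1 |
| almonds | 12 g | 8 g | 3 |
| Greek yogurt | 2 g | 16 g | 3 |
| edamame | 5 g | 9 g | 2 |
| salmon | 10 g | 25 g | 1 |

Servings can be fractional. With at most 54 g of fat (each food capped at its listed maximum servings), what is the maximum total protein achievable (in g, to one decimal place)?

115.7 g

Protein per g fat: Greek yogurt 8, milk 2.667, salmon 2.5, edamame 1.8, almonds 0.6667.
Take 3 servings of Greek yogurt: uses 6 g fat, +48.0 g protein (running total 48.0 g).
Take 1 serving of milk: uses 3 g fat, +8.0 g protein (running total 56.0 g).
Take 1 serving of salmon: uses 10 g fat, +25.0 g protein (running total 81.0 g).
Take 2 servings of edamame: uses 10 g fat, +18.0 g protein (running total 99.0 g).
Take 2.083 servings of almonds: uses 25 g fat, +16.7 g protein (running total 115.7 g).
Greedy by best ratio exhausts the fat allowance optimally: 115.7 g.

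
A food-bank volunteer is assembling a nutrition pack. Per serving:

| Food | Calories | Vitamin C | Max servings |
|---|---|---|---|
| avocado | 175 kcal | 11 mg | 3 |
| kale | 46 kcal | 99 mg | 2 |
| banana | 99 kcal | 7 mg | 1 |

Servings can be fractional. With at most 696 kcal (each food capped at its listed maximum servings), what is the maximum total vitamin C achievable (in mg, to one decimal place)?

236.7 mg

Vitamin C per kcal: kale 2.152, banana 0.07071, avocado 0.06286.
Take 2 servings of kale: uses 92 kcal, +198.0 mg vitamin C (running total 198.0 mg).
Take 1 serving of banana: uses 99 kcal, +7.0 mg vitamin C (running total 205.0 mg).
Take 2.886 servings of avocado: uses 505 kcal, +31.7 mg vitamin C (running total 236.7 mg).
Filling greedily by vitamin C-per-kcal is optimal for one linear limit, giving 236.7 mg.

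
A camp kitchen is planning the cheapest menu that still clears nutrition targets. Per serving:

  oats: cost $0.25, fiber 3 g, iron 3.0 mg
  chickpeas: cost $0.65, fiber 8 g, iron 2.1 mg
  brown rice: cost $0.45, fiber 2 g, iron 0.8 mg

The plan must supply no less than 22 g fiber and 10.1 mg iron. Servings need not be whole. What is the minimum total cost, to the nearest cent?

$1.80

This is a tiny linear program; its minimum lies at a vertex of the feasible set. List the vertices and price them.
oats only: max(22/3, 10.1/3.0) = 7.333 servings → $1.83.
chickpeas only: max(22/8, 10.1/2.1) = 4.81 servings → $3.13.
brown rice only: max(22/2, 10.1/0.8) = 12.62 servings → $5.68.
oats + chickpeas with both tight: 1.955 servings and 2.017 servings → $1.80.
oats + brown rice with both tight: 0.7222 servings and 9.917 servings → $4.64.
chickpeas + brown rice: intersection lies outside the first quadrant.
Cheapest feasible corner: $1.80.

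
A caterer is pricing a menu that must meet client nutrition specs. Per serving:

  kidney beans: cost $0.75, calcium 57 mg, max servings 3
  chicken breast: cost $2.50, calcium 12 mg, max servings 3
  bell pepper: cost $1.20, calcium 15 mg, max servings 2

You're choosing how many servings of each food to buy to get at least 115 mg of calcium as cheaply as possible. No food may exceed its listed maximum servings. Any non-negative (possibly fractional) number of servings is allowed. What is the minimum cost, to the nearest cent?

Cost per mg of calcium: kidney beans $0.0132, bell pepper $0.0800, chicken breast $0.2083.
Take 2.018 servings of kidney beans: +115.0 mg calcium for $1.51 (total $1.51, still need 0.0 mg).
Greedy by cheapest-per-mg is optimal for a single linear constraint, so the minimum cost is $1.51.

$1.51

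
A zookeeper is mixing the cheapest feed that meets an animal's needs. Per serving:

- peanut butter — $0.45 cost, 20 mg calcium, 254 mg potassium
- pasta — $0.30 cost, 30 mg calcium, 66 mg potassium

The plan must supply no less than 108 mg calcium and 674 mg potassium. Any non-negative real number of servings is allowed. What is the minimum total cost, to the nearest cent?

$1.60

This is a tiny linear program; its minimum lies at a vertex of the feasible set. List the vertices and price them.
peanut butter only: max(108/20, 674/254) = 5.4 servings → $2.43.
pasta only: max(108/30, 674/66) = 10.21 servings → $3.06.
peanut butter + pasta with both tight: 2.078 servings and 2.215 servings → $1.60.
The minimum over all feasible corners is $1.60.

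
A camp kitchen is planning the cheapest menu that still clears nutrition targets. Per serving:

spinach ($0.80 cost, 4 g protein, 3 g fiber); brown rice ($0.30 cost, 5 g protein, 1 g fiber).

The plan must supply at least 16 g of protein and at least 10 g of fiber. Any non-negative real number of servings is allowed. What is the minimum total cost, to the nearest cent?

$2.69

spinach only: max(16/4, 10/3) = 4 servings → $3.20.
brown rice only: max(16/5, 10/1) = 10 servings → $3.00.
spinach + brown rice with both tight: 3.091 servings and 0.7273 servings → $2.69.
The minimum over all feasible corners is $2.69.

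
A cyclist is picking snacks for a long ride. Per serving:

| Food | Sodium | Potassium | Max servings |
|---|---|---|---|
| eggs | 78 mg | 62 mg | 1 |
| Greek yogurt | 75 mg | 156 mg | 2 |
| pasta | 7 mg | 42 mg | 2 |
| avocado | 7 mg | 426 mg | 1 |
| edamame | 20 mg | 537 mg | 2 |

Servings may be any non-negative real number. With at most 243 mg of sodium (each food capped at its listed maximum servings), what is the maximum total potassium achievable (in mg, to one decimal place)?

Potassium per mg sodium: avocado 60.86, edamame 26.85, pasta 6, Greek yogurt 2.08, eggs 0.7949.
Take 1 serving of avocado: uses 7 mg sodium, +426.0 mg potassium (running total 426.0 mg).
Take 2 servings of edamame: uses 40 mg sodium, +1074.0 mg potassium (running total 1500.0 mg).
Take 2 servings of pasta: uses 14 mg sodium, +84.0 mg potassium (running total 1584.0 mg).
Take 2 servings of Greek yogurt: uses 150 mg sodium, +312.0 mg potassium (running total 1896.0 mg).
Take 0.4103 servings of eggs: uses 32 mg sodium, +25.4 mg potassium (running total 1921.4 mg).
Greedy by best ratio exhausts the sodium allowance optimally: 1921.4 mg.

1921.4 mg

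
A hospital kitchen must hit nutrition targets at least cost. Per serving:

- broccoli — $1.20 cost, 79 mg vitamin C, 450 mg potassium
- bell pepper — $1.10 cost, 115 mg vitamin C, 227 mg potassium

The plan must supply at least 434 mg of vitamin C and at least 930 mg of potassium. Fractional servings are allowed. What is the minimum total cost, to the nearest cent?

$4.26

Two binding constraints pin down two serving amounts, so the optimal mix uses at most two foods. The candidates are each food alone (scaled to the tighter of vitamin C/potassium) and each pair with both constraints tight.
broccoli only: max(434/79, 930/450) = 5.494 servings → $6.59.
bell pepper only: max(434/115, 930/227) = 4.097 servings → $4.51.
broccoli + bell pepper with both tight: 0.2493 servings and 3.603 servings → $4.26.
The minimum over all feasible corners is $4.26.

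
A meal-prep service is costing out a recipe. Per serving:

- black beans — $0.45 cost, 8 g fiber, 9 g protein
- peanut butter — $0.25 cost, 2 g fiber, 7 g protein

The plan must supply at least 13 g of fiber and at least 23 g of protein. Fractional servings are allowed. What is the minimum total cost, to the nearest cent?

The cheapest plan sits at a corner of the feasible region — with two constraints it uses at most two foods.
black beans only: max(13/8, 23/9) = 2.556 servings → $1.15.
peanut butter only: max(13/2, 23/7) = 6.5 servings → $1.62.
black beans + peanut butter with both tight: 1.184 servings and 1.763 servings → $0.97.
Cheapest feasible corner: $0.97.

$0.97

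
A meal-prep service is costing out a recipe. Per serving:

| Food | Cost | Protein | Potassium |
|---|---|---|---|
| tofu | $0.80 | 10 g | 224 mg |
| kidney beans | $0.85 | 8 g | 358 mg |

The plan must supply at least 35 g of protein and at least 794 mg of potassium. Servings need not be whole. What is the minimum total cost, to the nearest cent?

Check every corner: each single food scaled to meet both minima, and each pair solved so both constraints bind.
tofu only: max(35/10, 794/224) = 3.545 servings → $2.84.
kidney beans only: max(35/8, 794/358) = 4.375 servings → $3.72.
tofu + kidney beans with both tight: 3.455 servings and 0.05593 servings → $2.81.
Cheapest feasible corner: $2.81.

$2.81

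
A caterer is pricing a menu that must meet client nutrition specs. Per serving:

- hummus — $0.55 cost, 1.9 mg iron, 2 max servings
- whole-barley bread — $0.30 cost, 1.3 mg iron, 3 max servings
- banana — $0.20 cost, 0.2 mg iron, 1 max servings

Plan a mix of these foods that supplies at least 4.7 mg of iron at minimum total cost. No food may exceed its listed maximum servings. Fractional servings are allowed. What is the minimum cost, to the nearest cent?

Cost per mg of iron: whole-barley bread $0.2308, hummus $0.2895, banana $1.0000.
Take 3 servings of whole-barley bread: +3.9 mg iron for $0.90 (total $0.90, still need 0.8 mg).
Take 0.4211 servings of hummus: +0.8 mg iron for $0.23 (total $1.13, still need 0.0 mg).
Greedy by cheapest-per-mg is optimal for a single linear constraint, so the minimum cost is $1.13.

$1.13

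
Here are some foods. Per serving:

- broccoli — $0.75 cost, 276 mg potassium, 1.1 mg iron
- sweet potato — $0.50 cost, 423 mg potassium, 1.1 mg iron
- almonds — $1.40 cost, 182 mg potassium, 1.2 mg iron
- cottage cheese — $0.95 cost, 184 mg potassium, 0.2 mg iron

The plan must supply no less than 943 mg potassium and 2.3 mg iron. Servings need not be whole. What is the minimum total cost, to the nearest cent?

Check every corner: each single food scaled to meet both minima, and each pair solved so both constraints bind.
broccoli only: max(943/276, 2.3/1.1) = 3.417 servings → $2.56.
sweet potato only: max(943/423, 2.3/1.1) = 2.229 servings → $1.11.
almonds only: max(943/182, 2.3/1.2) = 5.181 servings → $7.25.
cottage cheese only: max(943/184, 2.3/0.2) = 11.5 servings → $10.93.
broccoli + sweet potato: the both-tight solution has a negative serving — not a feasible corner.
broccoli + almonds: the both-tight solution has a negative serving — not a feasible corner.
broccoli + cottage cheese with both tight: 1.594 servings and 2.734 servings → $3.79.
sweet potato + almonds: intersection lies outside the first quadrant.
sweet potato + cottage cheese with both tight: 1.992 servings and 0.5467 servings → $1.52.
almonds + cottage cheese with both tight: 1.272 servings and 3.867 servings → $5.45.
The minimum over all feasible corners is $1.11.

$1.11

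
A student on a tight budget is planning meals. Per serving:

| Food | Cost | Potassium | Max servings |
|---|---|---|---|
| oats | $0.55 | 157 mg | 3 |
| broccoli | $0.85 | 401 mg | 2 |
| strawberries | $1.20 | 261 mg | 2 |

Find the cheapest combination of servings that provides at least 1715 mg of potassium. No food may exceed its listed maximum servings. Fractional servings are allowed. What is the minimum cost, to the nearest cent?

Cost per mg of potassium: broccoli $0.0021, oats $0.0035, strawberries $0.0046.
Take 2 servings of broccoli: +802.0 mg potassium for $1.70 (total $1.70, still need 913.0 mg).
Take 3 servings of oats: +471.0 mg potassium for $1.65 (total $3.35, still need 442.0 mg).
Take 1.693 servings of strawberries: +442.0 mg potassium for $2.03 (total $5.38, still need 0.0 mg).
Filling from the cheapest source first is optimal under one linear minimum: $5.38.

$5.38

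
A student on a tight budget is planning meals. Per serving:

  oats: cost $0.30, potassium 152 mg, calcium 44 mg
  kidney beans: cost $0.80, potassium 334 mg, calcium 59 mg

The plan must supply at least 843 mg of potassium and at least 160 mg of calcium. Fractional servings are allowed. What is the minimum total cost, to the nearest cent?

$1.66

With two linear requirements the optimum uses one or two foods; enumerate the corners.
oats only: max(843/152, 160/44) = 5.546 servings → $1.66.
kidney beans only: max(843/334, 160/59) = 2.712 servings → $2.17.
oats + kidney beans with both tight: 0.6465 servings and 2.23 servings → $1.98.
Cheapest feasible corner: $1.66.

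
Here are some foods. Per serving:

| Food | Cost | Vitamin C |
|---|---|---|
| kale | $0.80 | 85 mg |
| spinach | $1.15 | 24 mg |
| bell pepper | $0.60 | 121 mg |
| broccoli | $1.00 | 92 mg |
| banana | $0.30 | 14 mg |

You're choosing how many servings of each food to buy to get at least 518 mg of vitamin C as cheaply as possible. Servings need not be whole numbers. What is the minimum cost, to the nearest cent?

Cost per mg of vitamin C: bell pepper $0.0050, kale $0.0094, broccoli $0.0109, banana $0.0214, spinach $0.0479.
With no serving limits, use only bell pepper: 518 mg / 121 mg = 4.281 servings × $0.60 = $2.57.

$2.57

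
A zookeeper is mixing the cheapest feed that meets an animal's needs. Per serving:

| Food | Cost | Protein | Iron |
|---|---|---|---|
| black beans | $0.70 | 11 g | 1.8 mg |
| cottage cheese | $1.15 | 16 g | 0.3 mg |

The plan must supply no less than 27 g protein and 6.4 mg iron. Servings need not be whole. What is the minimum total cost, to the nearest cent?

For a min-cost LP with two ≥-constraints, a basic feasible solution has at most two positive variables.
black beans only: max(27/11, 6.4/1.8) = 3.556 servings → $2.49.
cottage cheese only: max(27/16, 6.4/0.3) = 21.33 servings → $24.53.
black beans + cottage cheese: intersection lies outside the first quadrant.
So the least-cost plan costs $2.49.

$2.49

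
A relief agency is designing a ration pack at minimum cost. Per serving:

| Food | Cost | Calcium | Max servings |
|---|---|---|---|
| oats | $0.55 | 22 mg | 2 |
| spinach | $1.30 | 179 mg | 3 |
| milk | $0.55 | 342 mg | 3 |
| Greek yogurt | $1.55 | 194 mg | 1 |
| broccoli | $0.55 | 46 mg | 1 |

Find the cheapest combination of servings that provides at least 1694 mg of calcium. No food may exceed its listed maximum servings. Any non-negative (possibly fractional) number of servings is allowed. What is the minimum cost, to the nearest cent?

Cost per mg of calcium: milk $0.0016, spinach $0.0073, Greek yogurt $0.0080, broccoli $0.0120, oats $0.0250.
Take 3 servings of milk: +1026.0 mg calcium for $1.65 (total $1.65, still need 668.0 mg).
Take 3 servings of spinach: +537.0 mg calcium for $3.90 (total $5.55, still need 131.0 mg).
Take 0.6753 servings of Greek yogurt: +131.0 mg calcium for $1.05 (total $6.60, still need 0.0 mg).
Greedy by cheapest-per-mg is optimal for a single linear constraint, so the minimum cost is $6.60.

$6.60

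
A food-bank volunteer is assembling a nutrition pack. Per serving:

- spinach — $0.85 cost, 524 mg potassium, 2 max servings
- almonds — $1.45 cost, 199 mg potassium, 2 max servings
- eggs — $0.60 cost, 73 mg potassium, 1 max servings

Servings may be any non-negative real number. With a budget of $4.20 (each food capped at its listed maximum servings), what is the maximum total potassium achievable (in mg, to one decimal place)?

Potassium per dollar: spinach 616.5, almonds 137.2, eggs 121.7.
Take 2 servings of spinach: spends $1.70, +1048.0 mg potassium (running total 1048.0 mg).
Take 1.724 servings of almonds: spends $2.50, +343.1 mg potassium (running total 1391.1 mg).
Greedy by best ratio exhausts the cost allowance optimally: 1391.1 mg.

1391.1 mg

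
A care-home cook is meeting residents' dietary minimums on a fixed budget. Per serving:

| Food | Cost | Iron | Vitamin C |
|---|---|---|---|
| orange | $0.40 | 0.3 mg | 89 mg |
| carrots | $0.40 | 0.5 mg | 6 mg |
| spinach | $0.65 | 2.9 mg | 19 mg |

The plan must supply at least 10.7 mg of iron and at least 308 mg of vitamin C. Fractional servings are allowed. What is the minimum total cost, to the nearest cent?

$3.31

Check every corner: each single food scaled to meet both minima, and each pair solved so both constraints bind.
orange only: max(10.7/0.3, 308/89) = 35.67 servings → $14.27.
carrots only: max(10.7/0.5, 308/6) = 51.33 servings → $20.53.
spinach only: max(10.7/2.9, 308/19) = 16.21 servings → $10.54.
orange + carrots with both tight: 2.103 servings and 20.14 servings → $8.90.
orange + spinach with both tight: 2.733 servings and 3.407 servings → $3.31.
carrots + spinach with both targets exact would need a negative amount; discard.
The minimum over all feasible corners is $3.31.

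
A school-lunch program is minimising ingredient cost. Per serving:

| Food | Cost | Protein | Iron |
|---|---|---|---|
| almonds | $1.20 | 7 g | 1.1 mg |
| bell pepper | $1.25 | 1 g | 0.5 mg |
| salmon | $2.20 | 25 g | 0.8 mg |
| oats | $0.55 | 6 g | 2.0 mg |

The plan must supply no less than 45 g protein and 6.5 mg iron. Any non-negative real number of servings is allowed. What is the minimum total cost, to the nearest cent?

$4.02

Minimising a linear cost over {protein ≥ 45, iron ≥ 6.5, servings ≥ 0} — the optimum is at a vertex, using one or two foods.
almonds only: max(45/7, 6.5/1.1) = 6.429 servings → $7.71.
bell pepper only: max(45/1, 6.5/0.5) = 45 servings → $56.25.
salmon only: max(45/25, 6.5/0.8) = 8.125 servings → $17.88.
oats only: max(45/6, 6.5/2.0) = 7.5 servings → $4.12.
almonds + bell pepper with both targets exact would need a negative amount; discard.
almonds + salmon with both tight: 5.776 servings and 0.1826 servings → $7.33.
almonds + oats: the both-tight solution has a negative serving — not a feasible corner.
bell pepper + salmon with both tight: 10.81 servings and 1.368 servings → $16.52.
bell pepper + oats with both targets exact would need a negative amount; discard.
salmon + oats with both tight: 1.128 servings and 2.799 servings → $4.02.
The minimum over all feasible corners is $4.02.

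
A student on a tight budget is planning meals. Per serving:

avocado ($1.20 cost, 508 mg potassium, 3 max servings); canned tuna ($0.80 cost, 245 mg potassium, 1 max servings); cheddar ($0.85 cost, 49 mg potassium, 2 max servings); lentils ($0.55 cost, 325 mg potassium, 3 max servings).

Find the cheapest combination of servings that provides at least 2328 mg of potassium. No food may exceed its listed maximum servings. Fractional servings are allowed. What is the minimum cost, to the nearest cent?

Cost per mg of potassium: lentils $0.0017, avocado $0.0024, canned tuna $0.0033, cheddar $0.0173.
Take 3 servings of lentils: +975.0 mg potassium for $1.65 (total $1.65, still need 1353.0 mg).
Take 2.663 servings of avocado: +1353.0 mg potassium for $3.20 (total $4.85, still need 0.0 mg).
Filling from the cheapest source first is optimal under one linear minimum: $4.85.

$4.85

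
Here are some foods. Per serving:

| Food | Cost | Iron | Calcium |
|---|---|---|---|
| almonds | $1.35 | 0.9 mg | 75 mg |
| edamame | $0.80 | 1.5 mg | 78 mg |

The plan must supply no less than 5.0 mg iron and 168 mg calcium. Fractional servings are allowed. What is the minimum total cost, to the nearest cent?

Minimising a linear cost over {iron ≥ 5.0, calcium ≥ 168, servings ≥ 0} — the optimum is at a vertex, using one or two foods.
almonds only: max(5.0/0.9, 168/75) = 5.556 servings → $7.50.
edamame only: max(5.0/1.5, 168/78) = 3.333 servings → $2.67.
almonds + edamame: the both-tight solution has a negative serving — not a feasible corner.
Cheapest feasible corner: $2.67.

$2.67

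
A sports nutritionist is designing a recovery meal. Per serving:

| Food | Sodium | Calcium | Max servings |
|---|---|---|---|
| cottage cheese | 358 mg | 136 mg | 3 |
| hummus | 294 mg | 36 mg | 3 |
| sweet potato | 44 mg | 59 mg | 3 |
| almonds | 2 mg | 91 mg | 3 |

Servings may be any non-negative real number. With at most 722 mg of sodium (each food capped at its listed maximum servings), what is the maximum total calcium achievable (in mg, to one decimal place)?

Calcium per mg sodium: almonds 45.5, sweet potato 1.341, cottage cheese 0.3799, hummus 0.1224.
Take 3 servings of almonds: uses 6 mg sodium, +273.0 mg calcium (running total 273.0 mg).
Take 3 servings of sweet potato: uses 132 mg sodium, +177.0 mg calcium (running total 450.0 mg).
Take 1.631 servings of cottage cheese: uses 584 mg sodium, +221.9 mg calcium (running total 671.9 mg).
Greedy by best ratio exhausts the sodium allowance optimally: 671.9 mg.

671.9 mg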